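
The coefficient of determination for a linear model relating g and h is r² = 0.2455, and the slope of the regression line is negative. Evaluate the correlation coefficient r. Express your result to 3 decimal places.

|r| = √0.2455 = 0.495
The association is negative, so r = −0.495.

-0.495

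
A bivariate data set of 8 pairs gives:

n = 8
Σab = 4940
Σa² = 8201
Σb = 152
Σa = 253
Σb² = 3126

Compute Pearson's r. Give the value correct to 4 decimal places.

0.6098

r = (nΣab − ΣaΣb) / √[(nΣa² − (Σa)²)(nΣb² − (Σb)²)]
Numerator: 8×4940 − 253×152 = 1064
Denominator: √[(65608 − 64009)(25008 − 23104)] = √[1599 × 1904] = 1744.8484
r = 1064 / 1744.8484 ≈ 0.6098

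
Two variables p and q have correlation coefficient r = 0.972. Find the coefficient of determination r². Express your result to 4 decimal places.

r² = (0.972)² = 0.9448

0.9448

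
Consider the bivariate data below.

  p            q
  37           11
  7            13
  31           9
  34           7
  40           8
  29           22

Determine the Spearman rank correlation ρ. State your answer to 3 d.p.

-0.657

Rank p: 5, 1, 3, 4, 6, 2
Rank q: 4, 5, 3, 1, 2, 6
d = rank(p) − rank(q): 1, -4, 0, 3, 4, -4; Σd² = 58
ρ = 1 − 6Σd² / [n(n²−1)] = 1 − 6×58 / (6×35) = 1 − 348/210 ≈ -0.657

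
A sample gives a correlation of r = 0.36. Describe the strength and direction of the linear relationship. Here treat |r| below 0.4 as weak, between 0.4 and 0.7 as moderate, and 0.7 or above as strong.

r = 0.36 > 0 so the relationship is positive.
|r| = 0.36, which falls in the weak range.

weak positive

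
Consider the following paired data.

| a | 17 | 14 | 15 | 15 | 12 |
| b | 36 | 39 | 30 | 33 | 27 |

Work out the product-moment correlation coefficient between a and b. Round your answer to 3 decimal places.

0.522

n = 5, Σa = 73, Σb = 165, Σa² = 1079, Σb² = 5535, Σab = 2427
nΣab − ΣaΣb = 12135 − 12045 = 90
nΣa² − (Σa)² = 5395 − 5329 = 66; nΣb² − (Σb)² = 27675 − 27225 = 450
r = 90 / √(66 × 450) = 90 / 172.3369 ≈ 0.522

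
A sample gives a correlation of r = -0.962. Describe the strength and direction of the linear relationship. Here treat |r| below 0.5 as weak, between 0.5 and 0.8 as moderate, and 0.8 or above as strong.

strong negative

r = -0.962 < 0 so the relationship is negative.
|r| = 0.962, which falls in the strong range.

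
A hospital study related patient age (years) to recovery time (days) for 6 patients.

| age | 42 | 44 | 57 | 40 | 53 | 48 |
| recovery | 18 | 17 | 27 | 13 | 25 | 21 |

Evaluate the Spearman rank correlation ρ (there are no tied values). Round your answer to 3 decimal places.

0.943

Rank age: 2, 3, 6, 1, 5, 4
Rank recovery: 3, 2, 6, 1, 5, 4
d = rank(age) − rank(recovery): -1, 1, 0, 0, 0, 0; Σd² = 2
ρ = 1 − 6Σd² / [n(n²−1)] = 1 − 6×2 / (6×35) = 1 − 12/210 ≈ 0.943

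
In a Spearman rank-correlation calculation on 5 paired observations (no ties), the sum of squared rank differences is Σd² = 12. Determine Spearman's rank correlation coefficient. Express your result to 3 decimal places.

0.400

ρ = 1 − 6Σd² / [n(n²−1)] = 1 − 6×12 / (5×24)
  = 1 − 72/120 = 1 − 0.6000 ≈ 0.400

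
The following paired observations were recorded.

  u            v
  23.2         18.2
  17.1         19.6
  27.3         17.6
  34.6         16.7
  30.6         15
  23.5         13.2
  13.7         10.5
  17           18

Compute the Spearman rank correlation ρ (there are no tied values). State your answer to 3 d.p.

-0.095

Rank u: 4, 3, 6, 8, 7, 5, 1, 2
Rank v: 7, 8, 5, 4, 3, 2, 1, 6
d = rank(u) − rank(v): -3, -5, 1, 4, 4, 3, 0, -4; Σd² = 92
ρ = 1 − 6Σd² / [n(n²−1)] = 1 − 6×92 / (8×63) = 1 − 552/504 ≈ -0.095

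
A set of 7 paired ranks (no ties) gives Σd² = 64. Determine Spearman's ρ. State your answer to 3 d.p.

-0.143

ρ = 1 − 6Σd² / [n(n²−1)] = 1 − 6×64 / (7×48)
  = 1 − 384/336 = 1 − 1.1429 ≈ -0.143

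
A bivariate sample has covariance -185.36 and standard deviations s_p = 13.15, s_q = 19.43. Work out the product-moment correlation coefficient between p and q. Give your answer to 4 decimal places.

r = Cov(p,q) / (s_p · s_q) = -185.36 / (13.15 × 19.43)
  = -185.36 / 255.5045 ≈ -0.7255

-0.7255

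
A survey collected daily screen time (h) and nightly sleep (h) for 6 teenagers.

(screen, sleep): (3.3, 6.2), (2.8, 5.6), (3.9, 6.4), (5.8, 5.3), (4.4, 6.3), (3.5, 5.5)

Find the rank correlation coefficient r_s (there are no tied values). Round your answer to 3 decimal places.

-0.086

Rank screen: 2, 1, 4, 6, 5, 3
Rank sleep: 4, 3, 6, 1, 5, 2
d = rank(screen) − rank(sleep): -2, -2, -2, 5, 0, 1; Σd² = 38
ρ = 1 − 6Σd² / [n(n²−1)] = 1 − 6×38 / (6×35) = 1 − 228/210 ≈ -0.086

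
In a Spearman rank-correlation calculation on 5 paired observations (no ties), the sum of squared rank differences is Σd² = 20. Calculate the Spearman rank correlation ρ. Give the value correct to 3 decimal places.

ρ = 1 − 6Σd² / [n(n²−1)] = 1 − 6×20 / (5×24)
  = 1 − 120/120 = 1 − 1.0000 ≈ 0.000

0.000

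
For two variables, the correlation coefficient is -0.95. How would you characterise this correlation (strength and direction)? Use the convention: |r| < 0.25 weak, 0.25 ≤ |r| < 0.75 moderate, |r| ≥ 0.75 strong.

r = -0.95 < 0 so the relationship is negative.
|r| = 0.95, which falls in the strong range.

strong negative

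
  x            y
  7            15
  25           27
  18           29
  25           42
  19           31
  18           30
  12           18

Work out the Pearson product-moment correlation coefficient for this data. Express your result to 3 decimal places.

0.847

n = 7, Σx = 124, Σy = 192, Σx² = 2452, Σy² = 5744, Σxy = 3697
nΣxy − ΣxΣy = 25879 − 23808 = 2071
nΣx² − (Σx)² = 17164 − 15376 = 1788; nΣy² − (Σy)² = 40208 − 36864 = 3344
r = 2071 / √(1788 × 3344) = 2071 / 2445.2141 ≈ 0.847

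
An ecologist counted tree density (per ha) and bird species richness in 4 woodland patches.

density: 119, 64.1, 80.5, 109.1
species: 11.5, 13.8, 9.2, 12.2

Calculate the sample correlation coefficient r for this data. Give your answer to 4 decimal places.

-0.1830

n = 4, Σx = 372.7, Σy = 46.7, Σx² = 36652.87, Σy² = 556.17, Σxy = 4324.7
nΣxy − ΣxΣy = 17298.8 − 17405.09 = -106.29
nΣx² − (Σx)² = 146611.48 − 138905.29 = 7706.19; nΣy² − (Σy)² = 2224.68 − 2180.89 = 43.79
r = -106.29 / √(7706.19 × 43.79) = -106.29 / 580.9080 ≈ -0.1830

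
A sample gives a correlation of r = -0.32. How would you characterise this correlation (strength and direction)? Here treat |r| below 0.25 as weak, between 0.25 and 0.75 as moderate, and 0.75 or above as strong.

moderate negative

r = -0.32 < 0 so the relationship is negative.
|r| = 0.32, which falls in the moderate range.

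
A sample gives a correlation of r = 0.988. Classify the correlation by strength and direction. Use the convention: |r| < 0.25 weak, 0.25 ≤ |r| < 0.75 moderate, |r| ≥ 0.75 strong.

r = 0.988 > 0 so the relationship is positive.
|r| = 0.988, which falls in the strong range.

strong positive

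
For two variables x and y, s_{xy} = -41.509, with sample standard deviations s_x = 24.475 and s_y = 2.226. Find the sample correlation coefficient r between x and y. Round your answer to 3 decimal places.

r = Cov(x,y) / (s_x · s_y) = -41.509 / (24.475 × 2.226)
  = -41.509 / 54.4814 ≈ -0.762

-0.762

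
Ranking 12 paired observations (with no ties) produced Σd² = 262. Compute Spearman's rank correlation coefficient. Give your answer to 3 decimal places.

ρ = 1 − 6Σd² / [n(n²−1)] = 1 − 6×262 / (12×143)
  = 1 − 1572/1716 = 1 − 0.9161 ≈ 0.084

0.084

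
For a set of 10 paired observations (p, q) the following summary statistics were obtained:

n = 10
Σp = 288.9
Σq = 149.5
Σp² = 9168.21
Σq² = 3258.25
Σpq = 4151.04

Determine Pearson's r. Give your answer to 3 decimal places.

-0.183

r = (nΣpq − ΣpΣq) / √[(nΣp² − (Σp)²)(nΣq² − (Σq)²)]
Numerator: 10×4151.04 − 288.9×149.5 = -1680.15
Denominator: √[(91682.1 − 83463.21)(32582.5 − 22350.25)] = √[8218.89 × 10232.25] = 9170.4818
r = -1680.15 / 9170.4818 ≈ -0.183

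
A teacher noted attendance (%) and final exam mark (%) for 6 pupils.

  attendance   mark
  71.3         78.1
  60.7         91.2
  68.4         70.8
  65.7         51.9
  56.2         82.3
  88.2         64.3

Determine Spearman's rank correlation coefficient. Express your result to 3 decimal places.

-0.543

Rank attendance: 5, 2, 4, 3, 1, 6
Rank mark: 4, 6, 3, 1, 5, 2
d = rank(attendance) − rank(mark): 1, -4, 1, 2, -4, 4; Σd² = 54
ρ = 1 − 6Σd² / [n(n²−1)] = 1 − 6×54 / (6×35) = 1 − 324/210 ≈ -0.543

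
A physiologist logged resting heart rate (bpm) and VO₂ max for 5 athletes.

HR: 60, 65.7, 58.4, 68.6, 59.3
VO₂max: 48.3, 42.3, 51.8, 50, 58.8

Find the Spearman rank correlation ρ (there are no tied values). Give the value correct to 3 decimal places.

Rank HR: 3, 4, 1, 5, 2
Rank VO₂max: 2, 1, 4, 3, 5
d = rank(HR) − rank(VO₂max): 1, 3, -3, 2, -3; Σd² = 32
ρ = 1 − 6Σd² / [n(n²−1)] = 1 − 6×32 / (5×24) = 1 − 192/120 ≈ -0.600

-0.600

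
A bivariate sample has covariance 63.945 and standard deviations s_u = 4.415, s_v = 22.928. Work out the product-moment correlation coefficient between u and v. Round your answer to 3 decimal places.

r = Cov(u,v) / (s_u · s_v) = 63.945 / (4.415 × 22.928)
  = 63.945 / 101.2271 ≈ 0.632

0.632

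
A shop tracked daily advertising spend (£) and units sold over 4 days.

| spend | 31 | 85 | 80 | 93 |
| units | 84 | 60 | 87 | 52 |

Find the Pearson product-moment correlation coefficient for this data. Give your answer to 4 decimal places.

-0.6479

n = 4, Σx = 289, Σy = 283, Σx² = 23235, Σy² = 20929, Σxy = 19500
nΣxy − ΣxΣy = 78000 − 81787 = -3787
nΣx² − (Σx)² = 92940 − 83521 = 9419; nΣy² − (Σy)² = 83716 − 80089 = 3627
r = -3787 / √(9419 × 3627) = -3787 / 5844.8878 ≈ -0.6479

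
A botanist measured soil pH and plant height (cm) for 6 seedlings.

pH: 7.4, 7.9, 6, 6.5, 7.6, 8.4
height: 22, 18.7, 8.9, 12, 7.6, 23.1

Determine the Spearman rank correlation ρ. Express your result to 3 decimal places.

0.543

Rank pH: 3, 5, 1, 2, 4, 6
Rank height: 5, 4, 2, 3, 1, 6
d = rank(pH) − rank(height): -2, 1, -1, -1, 3, 0; Σd² = 16
ρ = 1 − 6Σd² / [n(n²−1)] = 1 − 6×16 / (6×35) = 1 − 96/210 ≈ 0.543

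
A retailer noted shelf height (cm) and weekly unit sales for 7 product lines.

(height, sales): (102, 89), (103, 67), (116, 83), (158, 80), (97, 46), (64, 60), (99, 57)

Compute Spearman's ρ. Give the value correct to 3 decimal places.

Rank height: 4, 5, 6, 7, 2, 1, 3
Rank sales: 7, 4, 6, 5, 1, 3, 2
d = rank(height) − rank(sales): -3, 1, 0, 2, 1, -2, 1; Σd² = 20
ρ = 1 − 6Σd² / [n(n²−1)] = 1 − 6×20 / (7×48) = 1 − 120/336 ≈ 0.643

0.643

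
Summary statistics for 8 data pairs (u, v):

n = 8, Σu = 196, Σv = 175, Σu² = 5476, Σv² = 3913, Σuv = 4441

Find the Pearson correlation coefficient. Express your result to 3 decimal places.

0.642

r = (nΣuv − ΣuΣv) / √[(nΣu² − (Σu)²)(nΣv² − (Σv)²)]
Numerator: 8×4441 − 196×175 = 1228
Denominator: √[(43808 − 38416)(31304 − 30625)] = √[5392 × 679] = 1913.4179
r = 1228 / 1913.4179 ≈ 0.642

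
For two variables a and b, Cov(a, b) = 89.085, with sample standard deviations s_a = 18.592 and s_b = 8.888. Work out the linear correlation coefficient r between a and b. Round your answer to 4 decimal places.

0.5391

r = Cov(a,b) / (s_a · s_b) = 89.085 / (18.592 × 8.888)
  = 89.085 / 165.2457 ≈ 0.5391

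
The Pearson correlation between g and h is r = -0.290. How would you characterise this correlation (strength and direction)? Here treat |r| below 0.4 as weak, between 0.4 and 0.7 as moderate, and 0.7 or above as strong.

r = -0.290 < 0 so the relationship is negative.
|r| = 0.290, which falls in the weak range.

weak negative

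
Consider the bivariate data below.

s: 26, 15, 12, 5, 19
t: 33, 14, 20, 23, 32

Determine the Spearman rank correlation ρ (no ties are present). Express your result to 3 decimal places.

Rank s: 5, 3, 2, 1, 4
Rank t: 5, 1, 2, 3, 4
d = rank(s) − rank(t): 0, 2, 0, -2, 0; Σd² = 8
ρ = 1 − 6Σd² / [n(n²−1)] = 1 − 6×8 / (5×24) = 1 − 48/120 ≈ 0.600

0.600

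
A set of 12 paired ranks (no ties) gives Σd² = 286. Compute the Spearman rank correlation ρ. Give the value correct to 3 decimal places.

0.000

ρ = 1 − 6Σd² / [n(n²−1)] = 1 − 6×286 / (12×143)
  = 1 − 1716/1716 = 1 − 1.0000 ≈ 0.000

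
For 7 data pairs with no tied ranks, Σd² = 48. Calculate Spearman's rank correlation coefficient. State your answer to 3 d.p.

ρ = 1 − 6Σd² / [n(n²−1)] = 1 − 6×48 / (7×48)
  = 1 − 288/336 = 1 − 0.8571 ≈ 0.143

0.143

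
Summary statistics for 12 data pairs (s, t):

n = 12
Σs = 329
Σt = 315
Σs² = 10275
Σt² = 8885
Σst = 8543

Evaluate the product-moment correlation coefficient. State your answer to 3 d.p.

-0.106

r = (nΣst − ΣsΣt) / √[(nΣs² − (Σs)²)(nΣt² − (Σt)²)]
Numerator: 12×8543 − 329×315 = -1119
Denominator: √[(123300 − 108241)(106620 − 99225)] = √[15059 × 7395] = 10552.7866
r = -1119 / 10552.7866 ≈ -0.106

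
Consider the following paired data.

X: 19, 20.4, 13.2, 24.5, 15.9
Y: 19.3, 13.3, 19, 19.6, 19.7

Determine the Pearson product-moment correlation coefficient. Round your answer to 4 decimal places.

n = 5, ΣX = 93, ΣY = 90.9, ΣX² = 1804.46, ΣY² = 1682.63, ΣXY = 1682.25
nΣXY − ΣXΣY = 8411.25 − 8453.7 = -42.45
nΣX² − (ΣX)² = 9022.3 − 8649 = 373.3; nΣY² − (ΣY)² = 8413.15 − 8262.81 = 150.34
r = -42.45 / √(373.3 × 150.34) = -42.45 / 236.9007 ≈ -0.1792

-0.1792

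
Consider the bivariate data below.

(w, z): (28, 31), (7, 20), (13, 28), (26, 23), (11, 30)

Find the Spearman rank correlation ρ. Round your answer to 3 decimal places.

Rank w: 5, 1, 3, 4, 2
Rank z: 5, 1, 3, 2, 4
d = rank(w) − rank(z): 0, 0, 0, 2, -2; Σd² = 8
ρ = 1 − 6Σd² / [n(n²−1)] = 1 − 6×8 / (5×24) = 1 − 48/120 ≈ 0.600

0.600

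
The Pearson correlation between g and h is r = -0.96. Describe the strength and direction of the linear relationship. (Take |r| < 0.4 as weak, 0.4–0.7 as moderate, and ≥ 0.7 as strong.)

strong negative

r = -0.96 < 0 so the relationship is negative.
|r| = 0.96, which falls in the strong range.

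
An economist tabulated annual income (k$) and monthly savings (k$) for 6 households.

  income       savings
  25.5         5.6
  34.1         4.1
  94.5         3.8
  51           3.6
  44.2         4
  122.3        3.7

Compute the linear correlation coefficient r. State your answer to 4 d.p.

n = 6, Σx = 371.6, Σy = 24.8, Σx² = 30255.24, Σy² = 105.26, Σxy = 1454.62
nΣxy − ΣxΣy = 8727.72 − 9215.68 = -487.96
nΣx² − (Σx)² = 181531.44 − 138086.56 = 43444.88; nΣy² − (Σy)² = 631.56 − 615.04 = 16.52
r = -487.96 / √(43444.88 × 16.52) = -487.96 / 847.1773 ≈ -0.5760

-0.5760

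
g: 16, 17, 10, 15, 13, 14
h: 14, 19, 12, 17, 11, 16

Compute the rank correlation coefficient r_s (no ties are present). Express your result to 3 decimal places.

0.771

Rank g: 5, 6, 1, 4, 2, 3
Rank h: 3, 6, 2, 5, 1, 4
d = rank(g) − rank(h): 2, 0, -1, -1, 1, -1; Σd² = 8
ρ = 1 − 6Σd² / [n(n²−1)] = 1 − 6×8 / (6×35) = 1 − 48/210 ≈ 0.771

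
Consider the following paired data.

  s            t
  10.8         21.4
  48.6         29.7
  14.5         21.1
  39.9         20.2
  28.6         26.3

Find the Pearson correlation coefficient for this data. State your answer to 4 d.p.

n = 5, Σs = 142.4, Σt = 118.7, Σs² = 5098.82, Σt² = 2884.99, Σst = 3538.65
nΣst − ΣsΣt = 17693.25 − 16902.88 = 790.37
nΣs² − (Σs)² = 25494.1 − 20277.76 = 5216.34; nΣt² − (Σt)² = 14424.95 − 14089.69 = 335.26
r = 790.37 / √(5216.34 × 335.26) = 790.37 / 1322.4334 ≈ 0.5977

0.5977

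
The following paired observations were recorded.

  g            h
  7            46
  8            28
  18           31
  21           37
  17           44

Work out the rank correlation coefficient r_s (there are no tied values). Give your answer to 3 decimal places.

Rank g: 1, 2, 4, 5, 3
Rank h: 5, 1, 2, 3, 4
d = rank(g) − rank(h): -4, 1, 2, 2, -1; Σd² = 26
ρ = 1 − 6Σd² / [n(n²−1)] = 1 − 6×26 / (5×24) = 1 − 156/120 ≈ -0.300

-0.300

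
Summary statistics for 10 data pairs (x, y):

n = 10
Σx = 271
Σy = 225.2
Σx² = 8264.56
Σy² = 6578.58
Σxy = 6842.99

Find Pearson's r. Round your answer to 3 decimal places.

r = (nΣxy − ΣxΣy) / √[(nΣx² − (Σx)²)(nΣy² − (Σy)²)]
Numerator: 10×6842.99 − 271×225.2 = 7400.7
Denominator: √[(82645.6 − 73441)(65785.8 − 50715.04)] = √[9204.6 × 15070.76] = 11777.9590
r = 7400.7 / 11777.9590 ≈ 0.628

0.628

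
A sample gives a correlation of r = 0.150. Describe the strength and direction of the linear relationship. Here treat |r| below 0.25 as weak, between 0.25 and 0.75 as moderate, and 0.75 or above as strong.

weak positive

r = 0.150 > 0 so the relationship is positive.
|r| = 0.150, which falls in the weak range.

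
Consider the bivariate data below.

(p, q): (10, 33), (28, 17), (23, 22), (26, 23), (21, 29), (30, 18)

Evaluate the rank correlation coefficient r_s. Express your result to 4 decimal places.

-0.8857

Rank p: 1, 5, 3, 4, 2, 6
Rank q: 6, 1, 3, 4, 5, 2
d = rank(p) − rank(q): -5, 4, 0, 0, -3, 4; Σd² = 66
ρ = 1 − 6Σd² / [n(n²−1)] = 1 − 6×66 / (6×35) = 1 − 396/210 ≈ -0.8857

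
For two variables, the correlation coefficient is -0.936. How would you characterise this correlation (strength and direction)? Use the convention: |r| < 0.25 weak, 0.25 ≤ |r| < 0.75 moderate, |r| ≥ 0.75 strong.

strong negative

r = -0.936 < 0 so the relationship is negative.
|r| = 0.936, which falls in the strong range.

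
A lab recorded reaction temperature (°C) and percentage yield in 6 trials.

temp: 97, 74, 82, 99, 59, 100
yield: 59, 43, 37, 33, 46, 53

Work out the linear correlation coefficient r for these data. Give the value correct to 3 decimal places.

0.174

n = 6, Σx = 511, Σy = 271, Σx² = 44891, Σy² = 12713, Σxy = 23220
nΣxy − ΣxΣy = 139320 − 138481 = 839
nΣx² − (Σx)² = 269346 − 261121 = 8225; nΣy² − (Σy)² = 76278 − 73441 = 2837
r = 839 / √(8225 × 2837) = 839 / 4830.5616 ≈ 0.174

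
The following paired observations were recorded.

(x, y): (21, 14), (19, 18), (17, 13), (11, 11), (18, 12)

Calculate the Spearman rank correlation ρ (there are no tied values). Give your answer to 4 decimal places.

0.8000

Rank x: 5, 4, 2, 1, 3
Rank y: 4, 5, 3, 1, 2
d = rank(x) − rank(y): 1, -1, -1, 0, 1; Σd² = 4
ρ = 1 − 6Σd² / [n(n²−1)] = 1 − 6×4 / (5×24) = 1 − 24/120 ≈ 0.8000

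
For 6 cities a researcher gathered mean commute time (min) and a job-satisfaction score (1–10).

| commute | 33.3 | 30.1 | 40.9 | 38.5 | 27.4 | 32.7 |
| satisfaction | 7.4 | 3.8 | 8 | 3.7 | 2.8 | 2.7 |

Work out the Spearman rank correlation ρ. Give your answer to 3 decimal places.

Rank commute: 4, 2, 6, 5, 1, 3
Rank satisfaction: 5, 4, 6, 3, 2, 1
d = rank(commute) − rank(satisfaction): -1, -2, 0, 2, -1, 2; Σd² = 14
ρ = 1 − 6Σd² / [n(n²−1)] = 1 − 6×14 / (6×35) = 1 − 84/210 ≈ 0.600

0.600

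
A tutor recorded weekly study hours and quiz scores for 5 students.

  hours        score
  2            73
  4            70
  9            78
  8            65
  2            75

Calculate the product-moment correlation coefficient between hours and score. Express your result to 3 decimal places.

-0.106

n = 5, Σx = 25, Σy = 361, Σx² = 169, Σy² = 26163, Σxy = 1798
nΣxy − ΣxΣy = 8990 − 9025 = -35
nΣx² − (Σx)² = 845 − 625 = 220; nΣy² − (Σy)² = 130815 − 130321 = 494
r = -35 / √(220 × 494) = -35 / 329.6665 ≈ -0.106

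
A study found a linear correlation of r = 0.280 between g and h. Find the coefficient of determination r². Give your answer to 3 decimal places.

r² = (0.280)² = 0.078

0.078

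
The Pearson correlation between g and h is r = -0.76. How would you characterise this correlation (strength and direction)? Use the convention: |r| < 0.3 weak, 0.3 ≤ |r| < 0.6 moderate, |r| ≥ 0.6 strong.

strong negative

r = -0.76 < 0 so the relationship is negative.
|r| = 0.76, which falls in the strong range.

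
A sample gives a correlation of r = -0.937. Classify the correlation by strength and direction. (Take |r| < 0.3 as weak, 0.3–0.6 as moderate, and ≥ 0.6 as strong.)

r = -0.937 < 0 so the relationship is negative.
|r| = 0.937, which falls in the strong range.

strong negative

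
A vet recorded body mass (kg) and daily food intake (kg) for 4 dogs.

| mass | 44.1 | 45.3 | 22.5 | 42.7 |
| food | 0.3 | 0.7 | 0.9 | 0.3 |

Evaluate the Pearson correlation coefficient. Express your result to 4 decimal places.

n = 4, Σx = 154.6, Σy = 2.2, Σx² = 6326.44, Σy² = 1.48, Σxy = 78
nΣxy − ΣxΣy = 312 − 340.12 = -28.12
nΣx² − (Σx)² = 25305.76 − 23901.16 = 1404.6; nΣy² − (Σy)² = 5.92 − 4.84 = 1.08
r = -28.12 / √(1404.6 × 1.08) = -28.12 / 38.9483 ≈ -0.7220

-0.7220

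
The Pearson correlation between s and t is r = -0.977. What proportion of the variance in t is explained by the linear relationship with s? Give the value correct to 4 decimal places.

0.9545

r² = (-0.977)² = 0.9545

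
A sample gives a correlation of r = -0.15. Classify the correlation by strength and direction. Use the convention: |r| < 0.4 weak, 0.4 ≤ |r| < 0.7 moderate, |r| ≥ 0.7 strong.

weak negative

r = -0.15 < 0 so the relationship is negative.
|r| = 0.15, which falls in the weak range.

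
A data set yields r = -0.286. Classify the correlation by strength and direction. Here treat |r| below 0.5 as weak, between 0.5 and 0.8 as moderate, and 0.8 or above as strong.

r = -0.286 < 0 so the relationship is negative.
|r| = 0.286, which falls in the weak range.

weak negative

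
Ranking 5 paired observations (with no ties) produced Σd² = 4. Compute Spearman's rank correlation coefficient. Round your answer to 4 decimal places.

ρ = 1 − 6Σd² / [n(n²−1)] = 1 − 6×4 / (5×24)
  = 1 − 24/120 = 1 − 0.20000 ≈ 0.8000

0.8000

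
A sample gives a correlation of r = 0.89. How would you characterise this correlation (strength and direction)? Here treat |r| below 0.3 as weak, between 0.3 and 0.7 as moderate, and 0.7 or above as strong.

strong positive

r = 0.89 > 0 so the relationship is positive.
|r| = 0.89, which falls in the strong range.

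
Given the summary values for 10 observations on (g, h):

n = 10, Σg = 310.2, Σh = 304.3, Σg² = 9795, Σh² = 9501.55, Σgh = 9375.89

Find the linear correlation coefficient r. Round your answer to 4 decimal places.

-0.3109

r = (nΣgh − ΣgΣh) / √[(nΣg² − (Σg)²)(nΣh² − (Σh)²)]
Numerator: 10×9375.89 − 310.2×304.3 = -634.96
Denominator: √[(97950 − 96224.04)(95015.5 − 92598.49)] = √[1725.96 × 2417.01] = 2042.4648
r = -634.96 / 2042.4648 ≈ -0.3109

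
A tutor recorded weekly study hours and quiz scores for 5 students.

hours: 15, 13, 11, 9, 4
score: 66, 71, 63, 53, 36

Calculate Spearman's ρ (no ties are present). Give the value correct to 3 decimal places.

0.900

Rank hours: 5, 4, 3, 2, 1
Rank score: 4, 5, 3, 2, 1
d = rank(hours) − rank(score): 1, -1, 0, 0, 0; Σd² = 2
ρ = 1 − 6Σd² / [n(n²−1)] = 1 − 6×2 / (5×24) = 1 − 12/120 ≈ 0.900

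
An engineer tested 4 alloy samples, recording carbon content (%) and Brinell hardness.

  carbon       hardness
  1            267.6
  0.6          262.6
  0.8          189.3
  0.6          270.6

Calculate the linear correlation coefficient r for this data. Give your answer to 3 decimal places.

-0.162

n = 4, Σx = 3, Σy = 990.1, Σx² = 2.36, Σy² = 249627.37, Σxy = 738.96
nΣxy − ΣxΣy = 2955.84 − 2970.3 = -14.46
nΣx² − (Σx)² = 9.44 − 9 = 0.44; nΣy² − (Σy)² = 998509.48 − 980298.01 = 18211.47
r = -14.46 / √(0.44 × 18211.47) = -14.46 / 89.5156 ≈ -0.162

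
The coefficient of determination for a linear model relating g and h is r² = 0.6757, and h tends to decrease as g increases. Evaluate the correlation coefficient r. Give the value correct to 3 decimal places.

-0.822

|r| = √0.6757 = 0.822
The association is negative, so r = −0.822.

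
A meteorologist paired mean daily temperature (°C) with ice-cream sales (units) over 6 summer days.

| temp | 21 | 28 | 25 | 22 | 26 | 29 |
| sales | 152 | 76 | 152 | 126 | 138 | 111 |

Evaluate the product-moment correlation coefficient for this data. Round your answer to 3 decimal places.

-0.652

n = 6, Σx = 151, Σy = 755, Σx² = 3851, Σy² = 99225, Σxy = 18699
nΣxy − ΣxΣy = 112194 − 114005 = -1811
nΣx² − (Σx)² = 23106 − 22801 = 305; nΣy² − (Σy)² = 595350 − 570025 = 25325
r = -1811 / √(305 × 25325) = -1811 / 2779.2310 ≈ -0.652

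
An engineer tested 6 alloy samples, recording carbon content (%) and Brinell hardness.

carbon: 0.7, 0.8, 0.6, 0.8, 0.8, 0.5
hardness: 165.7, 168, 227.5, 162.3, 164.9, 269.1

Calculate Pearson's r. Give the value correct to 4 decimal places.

n = 6, Σx = 4.2, Σy = 1157.5, Σx² = 3.02, Σy² = 233384.85, Σxy = 783.2
nΣxy − ΣxΣy = 4699.2 − 4861.5 = -162.3
nΣx² − (Σx)² = 18.12 − 17.64 = 0.48; nΣy² − (Σy)² = 1400309.1 − 1339806.25 = 60502.85
r = -162.3 / √(0.48 × 60502.85) = -162.3 / 170.4153 ≈ -0.9524

-0.9524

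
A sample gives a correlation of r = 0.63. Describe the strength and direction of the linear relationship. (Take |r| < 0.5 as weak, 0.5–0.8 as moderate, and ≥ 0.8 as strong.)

moderate positive

r = 0.63 > 0 so the relationship is positive.
|r| = 0.63, which falls in the moderate range.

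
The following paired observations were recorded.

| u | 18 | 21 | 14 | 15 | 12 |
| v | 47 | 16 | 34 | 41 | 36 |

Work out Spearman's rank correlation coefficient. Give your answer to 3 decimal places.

-0.100

Rank u: 4, 5, 2, 3, 1
Rank v: 5, 1, 2, 4, 3
d = rank(u) − rank(v): -1, 4, 0, -1, -2; Σd² = 22
ρ = 1 − 6Σd² / [n(n²−1)] = 1 − 6×22 / (5×24) = 1 − 132/120 ≈ -0.100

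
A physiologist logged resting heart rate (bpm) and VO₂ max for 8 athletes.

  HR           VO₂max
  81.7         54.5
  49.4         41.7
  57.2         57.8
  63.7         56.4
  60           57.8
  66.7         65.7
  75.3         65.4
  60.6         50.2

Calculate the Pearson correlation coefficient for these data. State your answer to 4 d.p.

n = 8, Σx = 514.6, Σy = 449.5, Σx² = 33836.12, Σy² = 25685.47, Σxy = 29228.4
nΣxy − ΣxΣy = 233827.2 − 231312.7 = 2514.5
nΣx² − (Σx)² = 270688.96 − 264813.16 = 5875.8; nΣy² − (Σy)² = 205483.76 − 202050.25 = 3433.51
r = 2514.5 / √(5875.8 × 3433.51) = 2514.5 / 4491.6164 ≈ 0.5598

0.5598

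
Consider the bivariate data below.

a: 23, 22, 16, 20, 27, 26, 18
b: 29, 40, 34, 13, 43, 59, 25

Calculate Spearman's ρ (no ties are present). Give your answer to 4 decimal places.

Rank a: 5, 4, 1, 3, 7, 6, 2
Rank b: 3, 5, 4, 1, 6, 7, 2
d = rank(a) − rank(b): 2, -1, -3, 2, 1, -1, 0; Σd² = 20
ρ = 1 − 6Σd² / [n(n²−1)] = 1 − 6×20 / (7×48) = 1 − 120/336 ≈ 0.6429

0.6429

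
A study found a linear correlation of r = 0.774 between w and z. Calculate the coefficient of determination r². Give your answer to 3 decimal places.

0.599

r² = (0.774)² = 0.599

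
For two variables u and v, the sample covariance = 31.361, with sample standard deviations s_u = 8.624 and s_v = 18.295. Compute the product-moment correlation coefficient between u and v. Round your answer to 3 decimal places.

0.199

r = Cov(u,v) / (s_u · s_v) = 31.361 / (8.624 × 18.295)
  = 31.361 / 157.7761 ≈ 0.199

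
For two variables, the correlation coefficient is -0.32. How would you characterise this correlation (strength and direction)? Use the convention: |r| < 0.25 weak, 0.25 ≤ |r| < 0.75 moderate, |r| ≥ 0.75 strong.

moderate negative

r = -0.32 < 0 so the relationship is negative.
|r| = 0.32, which falls in the moderate range.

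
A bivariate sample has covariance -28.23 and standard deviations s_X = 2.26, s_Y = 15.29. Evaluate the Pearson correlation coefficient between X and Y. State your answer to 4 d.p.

-0.8169

r = Cov(X,Y) / (s_X · s_Y) = -28.23 / (2.26 × 15.29)
  = -28.23 / 34.5554 ≈ -0.8169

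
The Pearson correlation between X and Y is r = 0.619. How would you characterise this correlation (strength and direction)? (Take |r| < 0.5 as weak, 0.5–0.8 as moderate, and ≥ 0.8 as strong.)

r = 0.619 > 0 so the relationship is positive.
|r| = 0.619, which falls in the moderate range.

moderate positive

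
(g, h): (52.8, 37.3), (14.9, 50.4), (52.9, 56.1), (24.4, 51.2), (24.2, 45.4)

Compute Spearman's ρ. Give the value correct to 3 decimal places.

0.300

Rank g: 4, 1, 5, 3, 2
Rank h: 1, 3, 5, 4, 2
d = rank(g) − rank(h): 3, -2, 0, -1, 0; Σd² = 14
ρ = 1 − 6Σd² / [n(n²−1)] = 1 − 6×14 / (5×24) = 1 − 84/120 ≈ 0.300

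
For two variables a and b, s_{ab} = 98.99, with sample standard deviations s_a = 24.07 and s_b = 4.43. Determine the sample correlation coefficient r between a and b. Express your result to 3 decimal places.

r = Cov(a,b) / (s_a · s_b) = 98.99 / (24.07 × 4.43)
  = 98.99 / 106.6301 ≈ 0.928

0.928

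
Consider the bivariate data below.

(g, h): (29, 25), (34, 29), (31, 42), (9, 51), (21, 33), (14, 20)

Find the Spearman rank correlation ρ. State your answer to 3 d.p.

Rank g: 4, 6, 5, 1, 3, 2
Rank h: 2, 3, 5, 6, 4, 1
d = rank(g) − rank(h): 2, 3, 0, -5, -1, 1; Σd² = 40
ρ = 1 − 6Σd² / [n(n²−1)] = 1 − 6×40 / (6×35) = 1 − 240/210 ≈ -0.143

-0.143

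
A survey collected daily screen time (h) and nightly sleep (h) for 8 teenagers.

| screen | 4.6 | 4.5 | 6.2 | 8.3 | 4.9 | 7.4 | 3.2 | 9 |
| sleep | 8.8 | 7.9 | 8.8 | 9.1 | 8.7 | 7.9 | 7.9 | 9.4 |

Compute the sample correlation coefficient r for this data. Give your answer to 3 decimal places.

n = 8, Σx = 48.1, Σy = 68.5, Σx² = 318.75, Σy² = 588.97, Σxy = 417.09
nΣxy − ΣxΣy = 3336.72 − 3294.85 = 41.87
nΣx² − (Σx)² = 2550 − 2313.61 = 236.39; nΣy² − (Σy)² = 4711.76 − 4692.25 = 19.51
r = 41.87 / √(236.39 × 19.51) = 41.87 / 67.9115 ≈ 0.617

0.617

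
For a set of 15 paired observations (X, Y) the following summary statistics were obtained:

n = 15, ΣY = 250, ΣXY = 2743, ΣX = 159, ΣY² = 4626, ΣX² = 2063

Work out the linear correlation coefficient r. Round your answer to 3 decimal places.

0.223

r = (nΣXY − ΣXΣY) / √[(nΣX² − (ΣX)²)(nΣY² − (ΣY)²)]
Numerator: 15×2743 − 159×250 = 1395
Denominator: √[(30945 − 25281)(69390 − 62500)] = √[5664 × 6890] = 6246.9961
r = 1395 / 6246.9961 ≈ 0.223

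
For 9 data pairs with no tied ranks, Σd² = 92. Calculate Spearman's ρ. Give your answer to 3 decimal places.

0.233

ρ = 1 − 6Σd² / [n(n²−1)] = 1 − 6×92 / (9×80)
  = 1 − 552/720 = 1 − 0.7667 ≈ 0.233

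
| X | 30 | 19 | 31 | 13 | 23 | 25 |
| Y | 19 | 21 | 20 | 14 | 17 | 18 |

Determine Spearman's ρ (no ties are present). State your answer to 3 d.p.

0.429

Rank X: 5, 2, 6, 1, 3, 4
Rank Y: 4, 6, 5, 1, 2, 3
d = rank(X) − rank(Y): 1, -4, 1, 0, 1, 1; Σd² = 20
ρ = 1 − 6Σd² / [n(n²−1)] = 1 − 6×20 / (6×35) = 1 − 120/210 ≈ 0.429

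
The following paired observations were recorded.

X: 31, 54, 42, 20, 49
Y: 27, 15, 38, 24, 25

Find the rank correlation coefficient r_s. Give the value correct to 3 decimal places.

-0.300

Rank X: 2, 5, 3, 1, 4
Rank Y: 4, 1, 5, 2, 3
d = rank(X) − rank(Y): -2, 4, -2, -1, 1; Σd² = 26
ρ = 1 − 6Σd² / [n(n²−1)] = 1 − 6×26 / (5×24) = 1 − 156/120 ≈ -0.300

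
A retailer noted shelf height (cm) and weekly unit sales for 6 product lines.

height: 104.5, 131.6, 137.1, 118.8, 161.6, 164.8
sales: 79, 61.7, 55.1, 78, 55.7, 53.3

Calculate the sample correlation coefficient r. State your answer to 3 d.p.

n = 6, Σx = 818.4, Σy = 382.8, Σx² = 114422.26, Σy² = 25111.28, Σxy = 50980.79
nΣxy − ΣxΣy = 305884.74 − 313283.52 = -7398.78
nΣx² − (Σx)² = 686533.56 − 669778.56 = 16755; nΣy² − (Σy)² = 150667.68 − 146535.84 = 4131.84
r = -7398.78 / √(16755 × 4131.84) = -7398.78 / 8320.3954 ≈ -0.889

-0.889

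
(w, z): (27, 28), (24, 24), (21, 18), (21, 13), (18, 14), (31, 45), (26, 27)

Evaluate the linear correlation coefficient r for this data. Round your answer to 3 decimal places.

0.953

n = 7, Σw = 168, Σz = 169, Σw² = 4148, Σz² = 4803, Σwz = 4332
nΣwz − ΣwΣz = 30324 − 28392 = 1932
nΣw² − (Σw)² = 29036 − 28224 = 812; nΣz² − (Σz)² = 33621 − 28561 = 5060
r = 1932 / √(812 × 5060) = 1932 / 2026.9978 ≈ 0.953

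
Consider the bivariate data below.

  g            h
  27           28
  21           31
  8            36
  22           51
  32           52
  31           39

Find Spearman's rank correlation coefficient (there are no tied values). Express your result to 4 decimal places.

0.4857

Rank g: 4, 2, 1, 3, 6, 5
Rank h: 1, 2, 3, 5, 6, 4
d = rank(g) − rank(h): 3, 0, -2, -2, 0, 1; Σd² = 18
ρ = 1 − 6Σd² / [n(n²−1)] = 1 − 6×18 / (6×35) = 1 − 108/210 ≈ 0.4857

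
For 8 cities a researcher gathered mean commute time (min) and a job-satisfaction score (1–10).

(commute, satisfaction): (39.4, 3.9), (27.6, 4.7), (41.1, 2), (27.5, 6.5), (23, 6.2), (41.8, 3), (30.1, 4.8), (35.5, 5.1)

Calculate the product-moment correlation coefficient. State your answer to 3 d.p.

-0.863

n = 8, Σx = 266, Σy = 36.2, Σx² = 9202.08, Σy² = 180.04, Σxy = 1137.86
nΣxy − ΣxΣy = 9102.88 − 9629.2 = -526.32
nΣx² − (Σx)² = 73616.64 − 70756 = 2860.64; nΣy² − (Σy)² = 1440.32 − 1310.44 = 129.88
r = -526.32 / √(2860.64 × 129.88) = -526.32 / 609.5407 ≈ -0.863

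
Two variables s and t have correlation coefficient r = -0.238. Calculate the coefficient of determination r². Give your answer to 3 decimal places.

0.057

r² = (-0.238)² = 0.057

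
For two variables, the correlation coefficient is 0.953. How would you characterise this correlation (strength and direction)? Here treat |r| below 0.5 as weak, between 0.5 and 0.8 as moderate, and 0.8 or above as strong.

strong positive

r = 0.953 > 0 so the relationship is positive.
|r| = 0.953, which falls in the strong range.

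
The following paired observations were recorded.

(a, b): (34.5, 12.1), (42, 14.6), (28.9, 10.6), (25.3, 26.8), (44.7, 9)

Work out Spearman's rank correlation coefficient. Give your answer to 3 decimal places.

Rank a: 3, 4, 2, 1, 5
Rank b: 3, 4, 2, 5, 1
d = rank(a) − rank(b): 0, 0, 0, -4, 4; Σd² = 32
ρ = 1 − 6Σd² / [n(n²−1)] = 1 − 6×32 / (5×24) = 1 − 192/120 ≈ -0.600

-0.600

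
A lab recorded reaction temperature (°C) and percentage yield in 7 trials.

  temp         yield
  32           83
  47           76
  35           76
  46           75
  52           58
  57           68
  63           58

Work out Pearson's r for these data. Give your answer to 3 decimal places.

n = 7, Σx = 332, Σy = 494, Σx² = 16496, Σy² = 35418, Σxy = 22884
nΣxy − ΣxΣy = 160188 − 164008 = -3820
nΣx² − (Σx)² = 115472 − 110224 = 5248; nΣy² − (Σy)² = 247926 − 244036 = 3890
r = -3820 / √(5248 × 3890) = -3820 / 4518.2652 ≈ -0.845

-0.845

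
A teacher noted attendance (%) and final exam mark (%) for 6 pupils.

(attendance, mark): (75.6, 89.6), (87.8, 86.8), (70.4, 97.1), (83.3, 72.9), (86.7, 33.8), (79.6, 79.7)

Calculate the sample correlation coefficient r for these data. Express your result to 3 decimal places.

n = 6, Σx = 483.4, Σy = 459.9, Σx² = 39172.3, Σy² = 37799.75, Σxy = 36577.79
nΣxy − ΣxΣy = 219466.74 − 222315.66 = -2848.92
nΣx² − (Σx)² = 235033.8 − 233675.56 = 1358.24; nΣy² − (Σy)² = 226798.5 − 211508.01 = 15290.49
r = -2848.92 / √(1358.24 × 15290.49) = -2848.92 / 4557.2091 ≈ -0.625

-0.625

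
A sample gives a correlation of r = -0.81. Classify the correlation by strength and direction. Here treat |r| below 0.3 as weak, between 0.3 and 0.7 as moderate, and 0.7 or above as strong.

r = -0.81 < 0 so the relationship is negative.
|r| = 0.81, which falls in the strong range.

strong negative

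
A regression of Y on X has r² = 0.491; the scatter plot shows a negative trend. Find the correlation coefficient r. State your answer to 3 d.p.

-0.701

|r| = √0.491 = 0.701
The association is negative, so r = −0.701.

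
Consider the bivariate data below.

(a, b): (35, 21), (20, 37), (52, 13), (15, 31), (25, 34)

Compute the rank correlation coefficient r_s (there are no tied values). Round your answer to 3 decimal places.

-0.700

Rank a: 4, 2, 5, 1, 3
Rank b: 2, 5, 1, 3, 4
d = rank(a) − rank(b): 2, -3, 4, -2, -1; Σd² = 34
ρ = 1 − 6Σd² / [n(n²−1)] = 1 − 6×34 / (5×24) = 1 − 204/120 ≈ -0.700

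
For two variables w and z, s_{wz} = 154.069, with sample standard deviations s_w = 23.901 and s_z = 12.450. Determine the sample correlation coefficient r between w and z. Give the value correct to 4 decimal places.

0.5178

r = Cov(w,z) / (s_w · s_z) = 154.069 / (23.901 × 12.450)
  = 154.069 / 297.5675 ≈ 0.5178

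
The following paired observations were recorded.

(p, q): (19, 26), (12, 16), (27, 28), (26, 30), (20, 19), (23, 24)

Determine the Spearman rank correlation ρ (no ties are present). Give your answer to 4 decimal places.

Rank p: 2, 1, 6, 5, 3, 4
Rank q: 4, 1, 5, 6, 2, 3
d = rank(p) − rank(q): -2, 0, 1, -1, 1, 1; Σd² = 8
ρ = 1 − 6Σd² / [n(n²−1)] = 1 − 6×8 / (6×35) = 1 − 48/210 ≈ 0.7714

0.7714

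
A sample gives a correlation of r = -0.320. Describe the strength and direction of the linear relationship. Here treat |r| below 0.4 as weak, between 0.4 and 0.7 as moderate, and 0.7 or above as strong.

weak negative

r = -0.320 < 0 so the relationship is negative.
|r| = 0.320, which falls in the weak range.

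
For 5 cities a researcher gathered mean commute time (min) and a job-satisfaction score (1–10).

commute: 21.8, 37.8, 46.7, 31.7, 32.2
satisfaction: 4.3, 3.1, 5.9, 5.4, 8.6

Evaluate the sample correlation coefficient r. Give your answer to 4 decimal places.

0.0699

n = 5, Σx = 170.2, Σy = 27.3, Σx² = 6126.7, Σy² = 166.03, Σxy = 934.55
nΣxy − ΣxΣy = 4672.75 − 4646.46 = 26.29
nΣx² − (Σx)² = 30633.5 − 28968.04 = 1665.46; nΣy² − (Σy)² = 830.15 − 745.29 = 84.86
r = 26.29 / √(1665.46 × 84.86) = 26.29 / 375.9401 ≈ 0.0699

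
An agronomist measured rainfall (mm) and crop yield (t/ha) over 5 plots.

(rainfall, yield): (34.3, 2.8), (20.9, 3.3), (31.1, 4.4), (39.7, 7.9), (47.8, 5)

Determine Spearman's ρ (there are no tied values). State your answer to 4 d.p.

Rank rainfall: 3, 1, 2, 4, 5
Rank yield: 1, 2, 3, 5, 4
d = rank(rainfall) − rank(yield): 2, -1, -1, -1, 1; Σd² = 8
ρ = 1 − 6Σd² / [n(n²−1)] = 1 − 6×8 / (5×24) = 1 − 48/120 ≈ 0.6000

0.6000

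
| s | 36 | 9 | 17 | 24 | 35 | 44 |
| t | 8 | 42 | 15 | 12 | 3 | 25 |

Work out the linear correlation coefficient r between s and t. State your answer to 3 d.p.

-0.511

n = 6, Σs = 165, Σt = 105, Σs² = 5403, Σt² = 2831, Σst = 2414
nΣst − ΣsΣt = 14484 − 17325 = -2841
nΣs² − (Σs)² = 32418 − 27225 = 5193; nΣt² − (Σt)² = 16986 − 11025 = 5961
r = -2841 / √(5193 × 5961) = -2841 / 5563.7643 ≈ -0.511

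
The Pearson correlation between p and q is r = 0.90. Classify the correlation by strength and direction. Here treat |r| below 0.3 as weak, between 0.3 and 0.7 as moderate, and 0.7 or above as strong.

r = 0.90 > 0 so the relationship is positive.
|r| = 0.90, which falls in the strong range.

strong positive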